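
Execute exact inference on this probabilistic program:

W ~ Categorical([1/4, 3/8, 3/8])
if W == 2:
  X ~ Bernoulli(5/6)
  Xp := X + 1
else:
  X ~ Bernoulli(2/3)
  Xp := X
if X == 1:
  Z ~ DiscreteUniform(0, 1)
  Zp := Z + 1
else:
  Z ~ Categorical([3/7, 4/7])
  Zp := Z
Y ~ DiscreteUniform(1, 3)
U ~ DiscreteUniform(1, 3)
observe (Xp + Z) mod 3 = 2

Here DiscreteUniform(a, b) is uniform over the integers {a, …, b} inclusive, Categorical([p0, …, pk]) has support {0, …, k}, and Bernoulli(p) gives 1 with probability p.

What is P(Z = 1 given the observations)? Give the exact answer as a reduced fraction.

Enumerate traces; 36 have nonzero weight after conditioning:
  (W=0, X=1, Z=1, Y=1, U=1) weight 1/108
  (W=0, X=1, Z=1, Y=1, U=2) weight 1/108
  (W=0, X=1, Z=1, Y=1, U=3) weight 1/108
  (W=0, X=1, Z=1, Y=2, U=1) weight 1/108
  (W=0, X=1, Z=1, Y=2, U=2) weight 1/108
  (W=0, X=1, Z=1, Y=2, U=3) weight 1/108
  (W=0, X=1, Z=1, Y=3, U=1) weight 1/108
  (W=0, X=1, Z=1, Y=3, U=2) weight 1/108
  (W=2, X=1, Z=0, Y=1, U=1) weight 5/288
  … 27 more
Group by Z:
  weight(Z=0) = 5/32
  weight(Z=1) = 41/168
Total weight = 5/32 + 41/168 = 269/672
P(Z=0 | obs) = 5/32 / 269/672 = 105/269
P(Z=1 | obs) = 41/168 / 269/672 = 164/269

P(Z = 1 | obs) = 164/269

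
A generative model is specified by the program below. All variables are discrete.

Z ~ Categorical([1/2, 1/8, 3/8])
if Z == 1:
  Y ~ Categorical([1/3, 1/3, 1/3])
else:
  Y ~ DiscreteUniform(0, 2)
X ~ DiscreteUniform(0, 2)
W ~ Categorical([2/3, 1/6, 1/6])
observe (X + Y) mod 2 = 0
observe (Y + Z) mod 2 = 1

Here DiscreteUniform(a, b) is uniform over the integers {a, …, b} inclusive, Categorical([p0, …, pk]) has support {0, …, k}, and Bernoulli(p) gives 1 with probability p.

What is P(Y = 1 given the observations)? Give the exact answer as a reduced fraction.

P(Y = 1 | obs) = 7/11

Enumerate traces; 18 have nonzero weight after conditioning:
  (Z=0, Y=1, X=1, W=0) weight 1/27
  (Z=0, Y=1, X=1, W=1) weight 1/108
  (Z=0, Y=1, X=1, W=2) weight 1/108
  (Z=1, Y=0, X=0, W=0) weight 1/108
  (Z=1, Y=0, X=0, W=1) weight 1/432
  (Z=1, Y=0, X=0, W=2) weight 1/432
  (Z=1, Y=0, X=2, W=0) weight 1/108
  (Z=1, Y=0, X=2, W=1) weight 1/432
  (Z=1, Y=2, X=0, W=0) weight 1/108
  … 9 more
Group by Y:
  weight(Y=0) = 1/36
  weight(Y=1) = 7/72
  weight(Y=2) = 1/36
Total weight = 1/36 + 7/72 + 1/36 = 11/72
P(Y=0 | obs) = 1/36 / 11/72 = 2/11
P(Y=1 | obs) = 7/72 / 11/72 = 7/11
P(Y=2 | obs) = 1/36 / 11/72 = 2/11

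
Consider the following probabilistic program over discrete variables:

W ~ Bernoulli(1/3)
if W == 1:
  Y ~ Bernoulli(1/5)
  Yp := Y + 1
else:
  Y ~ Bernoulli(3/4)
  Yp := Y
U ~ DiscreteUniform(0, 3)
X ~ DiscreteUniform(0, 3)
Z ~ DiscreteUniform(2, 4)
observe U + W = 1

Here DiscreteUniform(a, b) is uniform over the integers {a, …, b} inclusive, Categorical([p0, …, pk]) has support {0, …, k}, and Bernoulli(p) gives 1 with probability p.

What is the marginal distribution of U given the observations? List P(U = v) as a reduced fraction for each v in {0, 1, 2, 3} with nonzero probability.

P(U=0) = 1/3, P(U=1) = 2/3

Enumerate traces; 48 have nonzero weight after conditioning:
  (W=0, Y=0, U=1, X=0, Z=2) weight 1/288
  (W=0, Y=0, U=1, X=0, Z=3) weight 1/288
  (W=0, Y=0, U=1, X=0, Z=4) weight 1/288
  (W=0, Y=0, U=1, X=1, Z=2) weight 1/288
  (W=0, Y=0, U=1, X=1, Z=3) weight 1/288
  (W=0, Y=0, U=1, X=1, Z=4) weight 1/288
  (W=0, Y=0, U=1, X=2, Z=2) weight 1/288
  (W=0, Y=0, U=1, X=2, Z=3) weight 1/288
  (W=1, Y=0, U=0, X=0, Z=2) weight 1/180
  … 39 more
Group by U:
  weight(U=0) = 1/12
  weight(U=1) = 1/6
Total weight = 1/12 + 1/6 = 1/4
P(U=0 | obs) = 1/12 / 1/4 = 1/3
P(U=1 | obs) = 1/6 / 1/4 = 2/3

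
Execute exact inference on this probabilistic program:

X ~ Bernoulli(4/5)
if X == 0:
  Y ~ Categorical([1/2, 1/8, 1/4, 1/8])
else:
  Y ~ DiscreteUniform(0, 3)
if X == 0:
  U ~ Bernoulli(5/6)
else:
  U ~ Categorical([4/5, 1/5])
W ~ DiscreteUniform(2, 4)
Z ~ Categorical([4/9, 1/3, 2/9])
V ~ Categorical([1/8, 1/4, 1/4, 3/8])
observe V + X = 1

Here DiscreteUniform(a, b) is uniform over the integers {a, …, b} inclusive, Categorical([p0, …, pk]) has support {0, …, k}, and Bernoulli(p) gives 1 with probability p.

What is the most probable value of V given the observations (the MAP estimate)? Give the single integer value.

argmax_v P(V = v | obs) = 0

Enumerate traces; 144 have nonzero weight after conditioning:
  (X=0, Y=0, U=0, W=2, Z=0, V=1) weight 1/1620
  (X=0, Y=0, U=0, W=2, Z=1, V=1) weight 1/2160
  (X=0, Y=0, U=0, W=2, Z=2, V=1) weight 1/3240
  (X=0, Y=0, U=0, W=3, Z=0, V=1) weight 1/1620
  (X=0, Y=0, U=0, W=3, Z=1, V=1) weight 1/2160
  (X=0, Y=0, U=0, W=3, Z=2, V=1) weight 1/3240
  (X=0, Y=0, U=0, W=4, Z=0, V=1) weight 1/1620
  (X=0, Y=0, U=0, W=4, Z=1, V=1) weight 1/2160
  (X=1, Y=0, U=0, W=2, Z=0, V=0) weight 2/675
  … 135 more
Group by V:
  weight(V=0) = 1/10
  weight(V=1) = 1/20
Total weight = 1/10 + 1/20 = 3/20
P(V=0 | obs) = 1/10 / 3/20 = 2/3
P(V=1 | obs) = 1/20 / 3/20 = 1/3
argmax = 0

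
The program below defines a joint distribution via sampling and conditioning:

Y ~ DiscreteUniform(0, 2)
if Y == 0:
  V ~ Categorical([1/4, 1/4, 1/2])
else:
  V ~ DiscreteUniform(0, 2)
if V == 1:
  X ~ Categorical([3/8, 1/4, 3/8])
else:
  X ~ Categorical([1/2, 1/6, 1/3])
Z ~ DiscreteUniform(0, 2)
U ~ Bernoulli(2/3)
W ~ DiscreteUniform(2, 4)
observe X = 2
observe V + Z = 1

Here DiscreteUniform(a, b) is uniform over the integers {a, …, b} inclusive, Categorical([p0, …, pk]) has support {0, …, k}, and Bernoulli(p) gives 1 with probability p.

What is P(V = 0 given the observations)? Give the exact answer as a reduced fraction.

Enumerate traces; 36 have nonzero weight after conditioning:
  (Y=0, V=0, X=2, Z=1, U=0, W=2) weight 1/972
  (Y=0, V=0, X=2, Z=1, U=0, W=3) weight 1/972
  (Y=0, V=0, X=2, Z=1, U=0, W=4) weight 1/972
  (Y=0, V=0, X=2, Z=1, U=1, W=2) weight 1/486
  (Y=0, V=0, X=2, Z=1, U=1, W=3) weight 1/486
  (Y=0, V=0, X=2, Z=1, U=1, W=4) weight 1/486
  (Y=0, V=1, X=2, Z=0, U=0, W=2) weight 1/864
  (Y=0, V=1, X=2, Z=0, U=0, W=3) weight 1/864
  … 28 more
Group by V:
  weight(V=0) = 11/324
  weight(V=1) = 11/288
Total weight = 11/324 + 11/288 = 187/2592
P(V=0 | obs) = 11/324 / 187/2592 = 8/17
P(V=1 | obs) = 11/288 / 187/2592 = 9/17

P(V = 0 | obs) = 8/17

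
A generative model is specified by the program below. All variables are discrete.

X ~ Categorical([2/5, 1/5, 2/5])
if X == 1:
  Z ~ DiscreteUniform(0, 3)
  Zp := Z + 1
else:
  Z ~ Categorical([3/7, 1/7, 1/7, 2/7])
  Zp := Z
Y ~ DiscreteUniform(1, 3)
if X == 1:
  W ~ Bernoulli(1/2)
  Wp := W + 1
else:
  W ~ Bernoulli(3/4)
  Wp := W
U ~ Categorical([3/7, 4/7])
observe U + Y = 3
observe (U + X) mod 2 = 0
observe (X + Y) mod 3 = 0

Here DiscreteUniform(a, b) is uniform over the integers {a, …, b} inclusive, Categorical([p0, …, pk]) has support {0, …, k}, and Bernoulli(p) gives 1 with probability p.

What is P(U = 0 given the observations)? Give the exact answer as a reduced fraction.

Enumerate traces; 16 have nonzero weight after conditioning:
  (X=0, Z=0, Y=3, W=0, U=0) weight 3/490
  (X=0, Z=0, Y=3, W=1, U=0) weight 9/490
  (X=0, Z=1, Y=3, W=0, U=0) weight 1/490
  (X=0, Z=1, Y=3, W=1, U=0) weight 3/490
  (X=0, Z=2, Y=3, W=0, U=0) weight 1/490
  (X=0, Z=2, Y=3, W=1, U=0) weight 3/490
  (X=0, Z=3, Y=3, W=0, U=0) weight 1/245
  (X=0, Z=3, Y=3, W=1, U=0) weight 3/245
  (X=1, Z=0, Y=2, W=0, U=1) weight 1/210
  … 7 more
Group by U:
  weight(U=0) = 2/35
  weight(U=1) = 4/105
Total weight = 2/35 + 4/105 = 2/21
P(U=0 | obs) = 2/35 / 2/21 = 3/5
P(U=1 | obs) = 4/105 / 2/21 = 2/5

P(U = 0 | obs) = 3/5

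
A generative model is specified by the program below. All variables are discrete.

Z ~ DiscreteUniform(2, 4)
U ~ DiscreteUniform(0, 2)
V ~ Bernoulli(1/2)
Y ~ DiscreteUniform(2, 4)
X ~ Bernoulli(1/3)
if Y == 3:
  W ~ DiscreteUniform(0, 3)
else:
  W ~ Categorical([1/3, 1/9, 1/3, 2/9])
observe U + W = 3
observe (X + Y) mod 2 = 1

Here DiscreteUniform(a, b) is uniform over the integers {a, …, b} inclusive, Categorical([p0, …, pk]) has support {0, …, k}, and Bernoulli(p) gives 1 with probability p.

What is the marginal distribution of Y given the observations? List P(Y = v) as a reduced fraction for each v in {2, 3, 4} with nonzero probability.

Enumerate traces; 54 have nonzero weight after conditioning:
  (Z=2, U=0, V=0, Y=2, X=1, W=3) weight 1/729
  (Z=2, U=0, V=0, Y=3, X=0, W=3) weight 1/324
  (Z=2, U=0, V=0, Y=4, X=1, W=3) weight 1/729
  (Z=2, U=0, V=1, Y=2, X=1, W=3) weight 1/729
  (Z=2, U=0, V=1, Y=3, X=0, W=3) weight 1/324
  (Z=2, U=0, V=1, Y=4, X=1, W=3) weight 1/729
  (Z=2, U=1, V=0, Y=2, X=1, W=2) weight 1/486
  (Z=2, U=1, V=0, Y=3, X=0, W=2) weight 1/324
  … 46 more
Group by Y:
  weight(Y=2) = 2/81
  weight(Y=3) = 1/18
  weight(Y=4) = 2/81
Total weight = 2/81 + 1/18 + 2/81 = 17/162
P(Y=2 | obs) = 2/81 / 17/162 = 4/17
P(Y=3 | obs) = 1/18 / 17/162 = 9/17
P(Y=4 | obs) = 2/81 / 17/162 = 4/17

P(Y=2) = 4/17, P(Y=3) = 9/17, P(Y=4) = 4/17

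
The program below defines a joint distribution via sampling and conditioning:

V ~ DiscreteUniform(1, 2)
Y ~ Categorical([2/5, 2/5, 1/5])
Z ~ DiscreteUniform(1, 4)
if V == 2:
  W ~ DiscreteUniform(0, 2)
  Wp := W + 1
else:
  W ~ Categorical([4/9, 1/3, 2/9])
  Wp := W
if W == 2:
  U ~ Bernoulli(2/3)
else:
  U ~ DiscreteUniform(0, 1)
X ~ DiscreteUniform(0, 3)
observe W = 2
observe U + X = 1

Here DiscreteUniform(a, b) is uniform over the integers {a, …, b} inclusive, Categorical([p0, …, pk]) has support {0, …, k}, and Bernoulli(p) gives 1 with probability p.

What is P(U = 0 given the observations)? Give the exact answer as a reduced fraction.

Enumerate traces; 48 have nonzero weight after conditioning:
  (V=1, Y=0, Z=1, W=2, U=0, X=1) weight 1/1080
  (V=1, Y=0, Z=1, W=2, U=1, X=0) weight 1/540
  (V=1, Y=0, Z=2, W=2, U=0, X=1) weight 1/1080
  (V=1, Y=0, Z=2, W=2, U=1, X=0) weight 1/540
  (V=1, Y=0, Z=3, W=2, U=0, X=1) weight 1/1080
  (V=1, Y=0, Z=3, W=2, U=1, X=0) weight 1/540
  (V=1, Y=0, Z=4, W=2, U=0, X=1) weight 1/1080
  (V=1, Y=0, Z=4, W=2, U=1, X=0) weight 1/540
  … 40 more
Group by U:
  weight(U=0) = 5/216
  weight(U=1) = 5/108
Total weight = 5/216 + 5/108 = 5/72
P(U=0 | obs) = 5/216 / 5/72 = 1/3
P(U=1 | obs) = 5/108 / 5/72 = 2/3

P(U = 0 | obs) = 1/3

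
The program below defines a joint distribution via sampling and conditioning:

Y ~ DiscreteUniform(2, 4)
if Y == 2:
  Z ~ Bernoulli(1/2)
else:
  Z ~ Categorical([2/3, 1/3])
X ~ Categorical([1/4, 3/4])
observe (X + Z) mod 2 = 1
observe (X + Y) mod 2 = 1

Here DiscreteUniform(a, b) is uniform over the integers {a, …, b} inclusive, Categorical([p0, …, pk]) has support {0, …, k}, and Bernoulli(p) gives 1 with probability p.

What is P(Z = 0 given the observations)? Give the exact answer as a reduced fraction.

Enumerate traces; 3 have nonzero weight after conditioning:
  (Y=2, Z=0, X=1) weight 1/8
  (Y=3, Z=1, X=0) weight 1/36
  (Y=4, Z=0, X=1) weight 1/6
Group by Z:
  weight(Z=0) = 7/24
  weight(Z=1) = 1/36
Total weight = 7/24 + 1/36 = 23/72
P(Z=0 | obs) = 7/24 / 23/72 = 21/23
P(Z=1 | obs) = 1/36 / 23/72 = 2/23

P(Z = 0 | obs) = 21/23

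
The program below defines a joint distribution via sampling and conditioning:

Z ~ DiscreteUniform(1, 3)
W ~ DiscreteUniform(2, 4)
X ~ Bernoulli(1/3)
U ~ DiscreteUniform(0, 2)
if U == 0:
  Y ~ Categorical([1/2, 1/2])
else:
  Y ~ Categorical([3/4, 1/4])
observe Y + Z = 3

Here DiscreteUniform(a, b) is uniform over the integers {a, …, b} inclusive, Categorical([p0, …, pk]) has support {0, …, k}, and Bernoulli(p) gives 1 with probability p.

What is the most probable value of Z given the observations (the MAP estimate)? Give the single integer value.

Enumerate traces; 36 have nonzero weight after conditioning:
  (Z=2, W=2, X=0, U=0, Y=1) weight 1/81
  (Z=2, W=2, X=0, U=1, Y=1) weight 1/162
  (Z=2, W=2, X=0, U=2, Y=1) weight 1/162
  (Z=2, W=2, X=1, U=0, Y=1) weight 1/162
  (Z=2, W=2, X=1, U=1, Y=1) weight 1/324
  (Z=2, W=2, X=1, U=2, Y=1) weight 1/324
  (Z=2, W=3, X=0, U=0, Y=1) weight 1/81
  (Z=2, W=3, X=0, U=1, Y=1) weight 1/162
  (Z=3, W=2, X=0, U=0, Y=0) weight 1/81
  … 27 more
Group by Z:
  weight(Z=2) = 1/9
  weight(Z=3) = 2/9
Total weight = 1/9 + 2/9 = 1/3
P(Z=2 | obs) = 1/9 / 1/3 = 1/3
P(Z=3 | obs) = 2/9 / 1/3 = 2/3
argmax = 3

argmax_v P(Z = v | obs) = 3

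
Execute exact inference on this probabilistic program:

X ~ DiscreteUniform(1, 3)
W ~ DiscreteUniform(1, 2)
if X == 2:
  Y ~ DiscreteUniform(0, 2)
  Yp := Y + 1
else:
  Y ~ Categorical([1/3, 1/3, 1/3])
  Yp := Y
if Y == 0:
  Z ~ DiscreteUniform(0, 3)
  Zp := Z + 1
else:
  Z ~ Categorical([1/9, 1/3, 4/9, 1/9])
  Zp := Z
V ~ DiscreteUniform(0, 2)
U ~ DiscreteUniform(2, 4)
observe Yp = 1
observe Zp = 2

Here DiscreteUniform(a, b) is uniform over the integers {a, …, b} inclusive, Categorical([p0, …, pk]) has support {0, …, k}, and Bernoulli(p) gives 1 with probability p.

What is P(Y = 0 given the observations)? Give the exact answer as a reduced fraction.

P(Y = 0 | obs) = 9/41

Enumerate traces; 54 have nonzero weight after conditioning:
  (X=1, W=1, Y=1, Z=2, V=0, U=2) weight 2/729
  (X=1, W=1, Y=1, Z=2, V=0, U=3) weight 2/729
  (X=1, W=1, Y=1, Z=2, V=0, U=4) weight 2/729
  (X=1, W=1, Y=1, Z=2, V=1, U=2) weight 2/729
  (X=1, W=1, Y=1, Z=2, V=1, U=3) weight 2/729
  (X=1, W=1, Y=1, Z=2, V=1, U=4) weight 2/729
  (X=1, W=1, Y=1, Z=2, V=2, U=2) weight 2/729
  (X=1, W=1, Y=1, Z=2, V=2, U=3) weight 2/729
  (X=2, W=1, Y=0, Z=1, V=0, U=2) weight 1/648
  … 45 more
Group by Y:
  weight(Y=0) = 1/36
  weight(Y=1) = 8/81
Total weight = 1/36 + 8/81 = 41/324
P(Y=0 | obs) = 1/36 / 41/324 = 9/41
P(Y=1 | obs) = 8/81 / 41/324 = 32/41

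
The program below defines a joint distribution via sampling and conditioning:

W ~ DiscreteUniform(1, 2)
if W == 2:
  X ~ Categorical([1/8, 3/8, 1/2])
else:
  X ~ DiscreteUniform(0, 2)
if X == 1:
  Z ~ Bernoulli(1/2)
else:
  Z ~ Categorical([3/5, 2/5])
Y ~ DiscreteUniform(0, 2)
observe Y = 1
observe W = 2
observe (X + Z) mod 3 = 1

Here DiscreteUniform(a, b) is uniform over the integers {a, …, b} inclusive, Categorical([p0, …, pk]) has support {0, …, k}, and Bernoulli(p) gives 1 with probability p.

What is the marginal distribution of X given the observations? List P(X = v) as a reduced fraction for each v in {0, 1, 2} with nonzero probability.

Enumerate traces; 2 have nonzero weight after conditioning:
  (W=2, X=0, Z=1, Y=1) weight 1/120
  (W=2, X=1, Z=0, Y=1) weight 1/32
Group by X:
  weight(X=0) = 1/120
  weight(X=1) = 1/32
Total weight = 1/120 + 1/32 = 19/480
P(X=0 | obs) = 1/120 / 19/480 = 4/19
P(X=1 | obs) = 1/32 / 19/480 = 15/19

P(X=0) = 4/19, P(X=1) = 15/19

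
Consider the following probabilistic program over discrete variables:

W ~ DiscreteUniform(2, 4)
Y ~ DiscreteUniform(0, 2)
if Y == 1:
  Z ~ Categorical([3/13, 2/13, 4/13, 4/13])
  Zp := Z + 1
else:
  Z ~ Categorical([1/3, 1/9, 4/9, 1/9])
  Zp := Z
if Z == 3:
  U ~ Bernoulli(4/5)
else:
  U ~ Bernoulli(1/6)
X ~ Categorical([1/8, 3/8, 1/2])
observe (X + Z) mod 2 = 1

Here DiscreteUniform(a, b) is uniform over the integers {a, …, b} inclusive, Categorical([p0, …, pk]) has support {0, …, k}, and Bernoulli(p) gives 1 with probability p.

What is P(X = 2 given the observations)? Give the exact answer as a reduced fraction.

Enumerate traces; 108 have nonzero weight after conditioning:
  (W=2, Y=0, Z=0, U=0, X=1) weight 5/432
  (W=2, Y=0, Z=0, U=1, X=1) weight 1/432
  (W=2, Y=0, Z=1, U=0, X=0) weight 5/3888
  (W=2, Y=0, Z=1, U=0, X=2) weight 5/972
  (W=2, Y=0, Z=1, U=1, X=0) weight 1/3888
  (W=2, Y=0, Z=1, U=1, X=2) weight 1/972
  (W=2, Y=0, Z=2, U=0, X=1) weight 5/324
  (W=2, Y=0, Z=2, U=1, X=1) weight 1/324
  … 100 more
Group by X:
  weight(X=0) = 53/1404
  weight(X=1) = 245/936
  weight(X=2) = 53/351
Total weight = 53/1404 + 245/936 + 53/351 = 1265/2808
P(X=0 | obs) = 53/1404 / 1265/2808 = 106/1265
P(X=1 | obs) = 245/936 / 1265/2808 = 147/253
P(X=2 | obs) = 53/351 / 1265/2808 = 424/1265

P(X = 2 | obs) = 424/1265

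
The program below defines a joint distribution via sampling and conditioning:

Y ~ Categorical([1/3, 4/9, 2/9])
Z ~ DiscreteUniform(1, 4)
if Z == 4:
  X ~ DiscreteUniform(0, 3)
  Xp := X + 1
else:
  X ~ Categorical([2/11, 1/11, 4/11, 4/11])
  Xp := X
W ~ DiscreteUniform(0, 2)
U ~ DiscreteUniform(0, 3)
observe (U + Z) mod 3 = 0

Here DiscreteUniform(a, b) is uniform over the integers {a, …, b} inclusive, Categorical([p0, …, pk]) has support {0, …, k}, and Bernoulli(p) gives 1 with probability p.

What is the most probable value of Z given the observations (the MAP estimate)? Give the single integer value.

Enumerate traces; 180 have nonzero weight after conditioning:
  (Y=0, Z=1, X=0, W=0, U=2) weight 1/792
  (Y=0, Z=1, X=0, W=1, U=2) weight 1/792
  (Y=0, Z=1, X=0, W=2, U=2) weight 1/792
  (Y=0, Z=1, X=1, W=0, U=2) weight 1/1584
  (Y=0, Z=1, X=1, W=1, U=2) weight 1/1584
  (Y=0, Z=1, X=1, W=2, U=2) weight 1/1584
  (Y=0, Z=1, X=2, W=0, U=2) weight 1/396
  (Y=0, Z=1, X=2, W=1, U=2) weight 1/396
  (Y=0, Z=2, X=0, W=0, U=1) weight 1/792
  (Y=0, Z=3, X=0, W=0, U=0) weight 1/792
  … 170 more
Group by Z:
  weight(Z=1) = 1/16
  weight(Z=2) = 1/16
  weight(Z=3) = 1/8
  weight(Z=4) = 1/16
Total weight = 1/16 + 1/16 + 1/8 + 1/16 = 5/16
P(Z=1 | obs) = 1/16 / 5/16 = 1/5
P(Z=2 | obs) = 1/16 / 5/16 = 1/5
P(Z=3 | obs) = 1/8 / 5/16 = 2/5
P(Z=4 | obs) = 1/16 / 5/16 = 1/5
argmax = 3

argmax_v P(Z = v | obs) = 3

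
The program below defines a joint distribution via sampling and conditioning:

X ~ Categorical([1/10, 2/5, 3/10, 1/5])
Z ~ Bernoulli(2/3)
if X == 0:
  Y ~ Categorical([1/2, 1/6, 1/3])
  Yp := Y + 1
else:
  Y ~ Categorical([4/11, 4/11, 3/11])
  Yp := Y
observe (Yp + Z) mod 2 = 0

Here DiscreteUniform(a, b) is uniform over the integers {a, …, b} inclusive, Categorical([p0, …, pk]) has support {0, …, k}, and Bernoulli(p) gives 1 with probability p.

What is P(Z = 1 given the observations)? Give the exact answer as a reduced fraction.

Enumerate traces; 12 have nonzero weight after conditioning:
  (X=0, Z=0, Y=1) weight 1/180
  (X=0, Z=1, Y=0) weight 1/30
  (X=0, Z=1, Y=2) weight 1/45
  (X=1, Z=0, Y=0) weight 8/165
  (X=1, Z=0, Y=2) weight 2/55
  (X=1, Z=1, Y=1) weight 16/165
  (X=2, Z=0, Y=0) weight 2/55
  (X=2, Z=0, Y=2) weight 3/110
  … 4 more
Group by Z:
  weight(Z=0) = 389/1980
  weight(Z=1) = 271/990
Total weight = 389/1980 + 271/990 = 931/1980
P(Z=0 | obs) = 389/1980 / 931/1980 = 389/931
P(Z=1 | obs) = 271/990 / 931/1980 = 542/931

P(Z = 1 | obs) = 542/931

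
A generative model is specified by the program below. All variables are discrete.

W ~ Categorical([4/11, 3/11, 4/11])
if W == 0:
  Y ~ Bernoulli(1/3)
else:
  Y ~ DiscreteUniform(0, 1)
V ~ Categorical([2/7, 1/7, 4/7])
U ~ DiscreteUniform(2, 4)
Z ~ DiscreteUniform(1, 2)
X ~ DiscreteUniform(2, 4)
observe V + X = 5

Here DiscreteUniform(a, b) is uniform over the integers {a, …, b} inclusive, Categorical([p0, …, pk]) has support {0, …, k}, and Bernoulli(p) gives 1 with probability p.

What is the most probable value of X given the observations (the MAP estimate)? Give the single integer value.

argmax_v P(X = v | obs) = 3

Enumerate traces; 72 have nonzero weight after conditioning:
  (W=0, Y=0, V=1, U=2, Z=1, X=4) weight 4/2079
  (W=0, Y=0, V=1, U=2, Z=2, X=4) weight 4/2079
  (W=0, Y=0, V=1, U=3, Z=1, X=4) weight 4/2079
  (W=0, Y=0, V=1, U=3, Z=2, X=4) weight 4/2079
  (W=0, Y=0, V=1, U=4, Z=1, X=4) weight 4/2079
  (W=0, Y=0, V=1, U=4, Z=2, X=4) weight 4/2079
  (W=0, Y=0, V=2, U=2, Z=1, X=3) weight 16/2079
  (W=0, Y=0, V=2, U=2, Z=2, X=3) weight 16/2079
  … 64 more
Group by X:
  weight(X=3) = 4/21
  weight(X=4) = 1/21
Total weight = 4/21 + 1/21 = 5/21
P(X=3 | obs) = 4/21 / 5/21 = 4/5
P(X=4 | obs) = 1/21 / 5/21 = 1/5
argmax = 3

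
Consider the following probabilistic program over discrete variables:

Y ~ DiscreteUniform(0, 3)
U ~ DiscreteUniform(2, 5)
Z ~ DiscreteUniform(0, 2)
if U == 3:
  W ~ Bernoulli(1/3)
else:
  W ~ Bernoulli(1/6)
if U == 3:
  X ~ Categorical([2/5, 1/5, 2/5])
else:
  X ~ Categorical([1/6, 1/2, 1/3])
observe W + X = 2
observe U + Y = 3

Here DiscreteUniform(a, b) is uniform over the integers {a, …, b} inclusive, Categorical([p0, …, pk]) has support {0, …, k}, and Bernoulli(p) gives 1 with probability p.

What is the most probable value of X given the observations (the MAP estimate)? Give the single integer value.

argmax_v P(X = v | obs) = 2

Enumerate traces; 12 have nonzero weight after conditioning:
  (Y=0, U=3, Z=0, W=0, X=2) weight 1/180
  (Y=0, U=3, Z=0, W=1, X=1) weight 1/720
  (Y=0, U=3, Z=1, W=0, X=2) weight 1/180
  (Y=0, U=3, Z=1, W=1, X=1) weight 1/720
  (Y=0, U=3, Z=2, W=0, X=2) weight 1/180
  (Y=0, U=3, Z=2, W=1, X=1) weight 1/720
  (Y=1, U=2, Z=0, W=0, X=2) weight 5/864
  (Y=1, U=2, Z=0, W=1, X=1) weight 1/576
  … 4 more
Group by X:
  weight(X=1) = 3/320
  weight(X=2) = 49/1440
Total weight = 3/320 + 49/1440 = 25/576
P(X=1 | obs) = 3/320 / 25/576 = 27/125
P(X=2 | obs) = 49/1440 / 25/576 = 98/125
argmax = 2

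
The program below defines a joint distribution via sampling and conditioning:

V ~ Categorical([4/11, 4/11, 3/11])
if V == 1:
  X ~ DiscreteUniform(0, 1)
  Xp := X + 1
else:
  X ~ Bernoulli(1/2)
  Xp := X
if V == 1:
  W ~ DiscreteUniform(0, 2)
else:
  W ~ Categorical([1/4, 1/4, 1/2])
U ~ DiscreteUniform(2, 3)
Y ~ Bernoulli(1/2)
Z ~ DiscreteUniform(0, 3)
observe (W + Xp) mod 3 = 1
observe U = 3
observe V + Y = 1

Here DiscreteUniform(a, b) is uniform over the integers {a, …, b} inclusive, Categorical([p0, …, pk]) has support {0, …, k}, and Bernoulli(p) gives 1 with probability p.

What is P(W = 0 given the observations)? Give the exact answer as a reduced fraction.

Enumerate traces; 16 have nonzero weight after conditioning:
  (V=0, X=0, W=1, U=3, Y=1, Z=0) weight 1/352
  (V=0, X=0, W=1, U=3, Y=1, Z=1) weight 1/352
  (V=0, X=0, W=1, U=3, Y=1, Z=2) weight 1/352
  (V=0, X=0, W=1, U=3, Y=1, Z=3) weight 1/352
  (V=0, X=1, W=0, U=3, Y=1, Z=0) weight 1/352
  (V=0, X=1, W=0, U=3, Y=1, Z=1) weight 1/352
  (V=0, X=1, W=0, U=3, Y=1, Z=2) weight 1/352
  (V=0, X=1, W=0, U=3, Y=1, Z=3) weight 1/352
  (V=1, X=1, W=2, U=3, Y=0, Z=0) weight 1/264
  … 7 more
Group by W:
  weight(W=0) = 7/264
  weight(W=1) = 1/88
  weight(W=2) = 1/66
Total weight = 7/264 + 1/88 + 1/66 = 7/132
P(W=0 | obs) = 7/264 / 7/132 = 1/2
P(W=1 | obs) = 1/88 / 7/132 = 3/14
P(W=2 | obs) = 1/66 / 7/132 = 2/7

P(W = 0 | obs) = 1/2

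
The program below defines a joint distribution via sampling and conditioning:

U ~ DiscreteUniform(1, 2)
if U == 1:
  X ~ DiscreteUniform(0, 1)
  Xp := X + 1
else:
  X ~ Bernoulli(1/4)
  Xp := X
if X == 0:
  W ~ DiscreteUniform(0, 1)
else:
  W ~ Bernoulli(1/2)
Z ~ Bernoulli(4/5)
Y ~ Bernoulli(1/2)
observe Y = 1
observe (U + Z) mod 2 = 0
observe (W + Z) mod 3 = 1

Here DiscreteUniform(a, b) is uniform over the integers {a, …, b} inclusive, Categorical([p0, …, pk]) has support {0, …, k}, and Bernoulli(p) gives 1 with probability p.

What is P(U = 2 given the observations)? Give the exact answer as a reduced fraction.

P(U = 2 | obs) = 1/5

Enumerate traces; 4 have nonzero weight after conditioning:
  (U=1, X=0, W=0, Z=1, Y=1) weight 1/20
  (U=1, X=1, W=0, Z=1, Y=1) weight 1/20
  (U=2, X=0, W=1, Z=0, Y=1) weight 3/160
  (U=2, X=1, W=1, Z=0, Y=1) weight 1/160
Group by U:
  weight(U=1) = 1/10
  weight(U=2) = 1/40
Total weight = 1/10 + 1/40 = 1/8
P(U=1 | obs) = 1/10 / 1/8 = 4/5
P(U=2 | obs) = 1/40 / 1/8 = 1/5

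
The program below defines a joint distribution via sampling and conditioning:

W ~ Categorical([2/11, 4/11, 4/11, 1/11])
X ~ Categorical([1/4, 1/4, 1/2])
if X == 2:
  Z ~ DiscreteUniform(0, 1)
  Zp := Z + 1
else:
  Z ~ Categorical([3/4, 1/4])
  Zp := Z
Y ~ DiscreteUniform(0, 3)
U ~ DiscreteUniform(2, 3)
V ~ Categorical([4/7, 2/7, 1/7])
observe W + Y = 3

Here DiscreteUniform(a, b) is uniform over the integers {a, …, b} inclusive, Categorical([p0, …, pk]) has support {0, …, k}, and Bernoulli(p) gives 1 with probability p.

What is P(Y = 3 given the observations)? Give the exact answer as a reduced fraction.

P(Y = 3 | obs) = 2/11

Enumerate traces; 144 have nonzero weight after conditioning:
  (W=0, X=0, Z=0, Y=3, U=2, V=0) weight 3/1232
  (W=0, X=0, Z=0, Y=3, U=2, V=1) weight 3/2464
  (W=0, X=0, Z=0, Y=3, U=2, V=2) weight 3/4928
  (W=0, X=0, Z=0, Y=3, U=3, V=0) weight 3/1232
  (W=0, X=0, Z=0, Y=3, U=3, V=1) weight 3/2464
  (W=0, X=0, Z=0, Y=3, U=3, V=2) weight 3/4928
  (W=0, X=0, Z=1, Y=3, U=2, V=0) weight 1/1232
  (W=0, X=0, Z=1, Y=3, U=2, V=1) weight 1/2464
  (W=1, X=0, Z=0, Y=2, U=2, V=0) weight 3/616
  (W=2, X=0, Z=0, Y=1, U=2, V=0) weight 3/616
  … 134 more
Group by Y:
  weight(Y=0) = 1/44
  weight(Y=1) = 1/11
  weight(Y=2) = 1/11
  weight(Y=3) = 1/22
Total weight = 1/44 + 1/11 + 1/11 + 1/22 = 1/4
P(Y=0 | obs) = 1/44 / 1/4 = 1/11
P(Y=1 | obs) = 1/11 / 1/4 = 4/11
P(Y=2 | obs) = 1/11 / 1/4 = 4/11
P(Y=3 | obs) = 1/22 / 1/4 = 2/11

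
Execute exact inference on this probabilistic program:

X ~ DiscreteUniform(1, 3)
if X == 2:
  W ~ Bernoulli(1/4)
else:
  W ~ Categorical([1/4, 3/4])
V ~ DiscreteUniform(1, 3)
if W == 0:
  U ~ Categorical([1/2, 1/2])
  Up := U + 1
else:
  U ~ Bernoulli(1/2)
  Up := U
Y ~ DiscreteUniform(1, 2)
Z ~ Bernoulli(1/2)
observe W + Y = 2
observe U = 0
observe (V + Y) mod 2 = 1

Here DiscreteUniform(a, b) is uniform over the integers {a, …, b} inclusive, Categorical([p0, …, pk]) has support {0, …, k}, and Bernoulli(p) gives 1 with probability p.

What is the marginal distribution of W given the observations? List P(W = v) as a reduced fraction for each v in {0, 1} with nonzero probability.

Enumerate traces; 18 have nonzero weight after conditioning:
  (X=1, W=0, V=1, U=0, Y=2, Z=0) weight 1/288
  (X=1, W=0, V=1, U=0, Y=2, Z=1) weight 1/288
  (X=1, W=0, V=3, U=0, Y=2, Z=0) weight 1/288
  (X=1, W=0, V=3, U=0, Y=2, Z=1) weight 1/288
  (X=1, W=1, V=2, U=0, Y=1, Z=0) weight 1/96
  (X=1, W=1, V=2, U=0, Y=1, Z=1) weight 1/96
  (X=2, W=0, V=1, U=0, Y=2, Z=0) weight 1/96
  (X=2, W=0, V=1, U=0, Y=2, Z=1) weight 1/96
  … 10 more
Group by W:
  weight(W=0) = 5/72
  weight(W=1) = 7/144
Total weight = 5/72 + 7/144 = 17/144
P(W=0 | obs) = 5/72 / 17/144 = 10/17
P(W=1 | obs) = 7/144 / 17/144 = 7/17

P(W=0) = 10/17, P(W=1) = 7/17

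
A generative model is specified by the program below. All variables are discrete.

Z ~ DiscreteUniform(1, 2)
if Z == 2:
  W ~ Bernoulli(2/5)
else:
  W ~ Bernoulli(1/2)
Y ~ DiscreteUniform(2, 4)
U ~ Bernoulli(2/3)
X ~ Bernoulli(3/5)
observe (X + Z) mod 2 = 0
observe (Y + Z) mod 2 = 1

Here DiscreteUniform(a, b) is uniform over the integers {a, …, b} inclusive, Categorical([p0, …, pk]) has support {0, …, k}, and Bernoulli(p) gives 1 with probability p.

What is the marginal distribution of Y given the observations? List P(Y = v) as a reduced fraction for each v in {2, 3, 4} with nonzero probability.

P(Y=2) = 3/8, P(Y=3) = 1/4, P(Y=4) = 3/8

Enumerate traces; 12 have nonzero weight after conditioning:
  (Z=1, W=0, Y=2, U=0, X=1) weight 1/60
  (Z=1, W=0, Y=2, U=1, X=1) weight 1/30
  (Z=1, W=0, Y=4, U=0, X=1) weight 1/60
  (Z=1, W=0, Y=4, U=1, X=1) weight 1/30
  (Z=1, W=1, Y=2, U=0, X=1) weight 1/60
  (Z=1, W=1, Y=2, U=1, X=1) weight 1/30
  (Z=1, W=1, Y=4, U=0, X=1) weight 1/60
  (Z=1, W=1, Y=4, U=1, X=1) weight 1/30
  (Z=2, W=0, Y=3, U=0, X=0) weight 1/75
  … 3 more
Group by Y:
  weight(Y=2) = 1/10
  weight(Y=3) = 1/15
  weight(Y=4) = 1/10
Total weight = 1/10 + 1/15 + 1/10 = 4/15
P(Y=2 | obs) = 1/10 / 4/15 = 3/8
P(Y=3 | obs) = 1/15 / 4/15 = 1/4
P(Y=4 | obs) = 1/10 / 4/15 = 3/8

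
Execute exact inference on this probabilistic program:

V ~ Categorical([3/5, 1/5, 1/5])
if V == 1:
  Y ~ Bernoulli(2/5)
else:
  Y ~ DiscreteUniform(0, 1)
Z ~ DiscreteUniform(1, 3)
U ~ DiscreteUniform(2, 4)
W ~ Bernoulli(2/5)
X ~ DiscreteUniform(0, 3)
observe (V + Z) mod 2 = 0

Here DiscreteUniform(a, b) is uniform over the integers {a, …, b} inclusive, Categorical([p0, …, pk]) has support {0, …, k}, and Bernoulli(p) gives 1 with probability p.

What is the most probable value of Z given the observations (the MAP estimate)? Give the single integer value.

argmax_v P(Z = v | obs) = 2

Enumerate traces; 192 have nonzero weight after conditioning:
  (V=0, Y=0, Z=2, U=2, W=0, X=0) weight 1/200
  (V=0, Y=0, Z=2, U=2, W=0, X=1) weight 1/200
  (V=0, Y=0, Z=2, U=2, W=0, X=2) weight 1/200
  (V=0, Y=0, Z=2, U=2, W=0, X=3) weight 1/200
  (V=0, Y=0, Z=2, U=2, W=1, X=0) weight 1/300
  (V=0, Y=0, Z=2, U=2, W=1, X=1) weight 1/300
  (V=0, Y=0, Z=2, U=2, W=1, X=2) weight 1/300
  (V=0, Y=0, Z=2, U=2, W=1, X=3) weight 1/300
  (V=1, Y=0, Z=1, U=2, W=0, X=0) weight 1/500
  (V=1, Y=0, Z=3, U=2, W=0, X=0) weight 1/500
  … 182 more
Group by Z:
  weight(Z=1) = 1/15
  weight(Z=2) = 4/15
  weight(Z=3) = 1/15
Total weight = 1/15 + 4/15 + 1/15 = 2/5
P(Z=1 | obs) = 1/15 / 2/5 = 1/6
P(Z=2 | obs) = 4/15 / 2/5 = 2/3
P(Z=3 | obs) = 1/15 / 2/5 = 1/6
argmax = 2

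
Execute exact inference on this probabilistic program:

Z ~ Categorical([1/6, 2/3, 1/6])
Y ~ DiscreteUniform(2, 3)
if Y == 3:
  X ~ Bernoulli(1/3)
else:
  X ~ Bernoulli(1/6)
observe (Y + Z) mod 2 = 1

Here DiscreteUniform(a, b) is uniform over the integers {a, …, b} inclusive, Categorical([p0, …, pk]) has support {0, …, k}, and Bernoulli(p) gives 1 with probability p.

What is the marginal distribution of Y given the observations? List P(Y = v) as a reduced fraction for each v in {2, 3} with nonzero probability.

P(Y=2) = 2/3, P(Y=3) = 1/3

Enumerate traces; 6 have nonzero weight after conditioning:
  (Z=0, Y=3, X=0) weight 1/18
  (Z=0, Y=3, X=1) weight 1/36
  (Z=1, Y=2, X=0) weight 5/18
  (Z=1, Y=2, X=1) weight 1/18
  (Z=2, Y=3, X=0) weight 1/18
  (Z=2, Y=3, X=1) weight 1/36
Group by Y:
  weight(Y=2) = 1/3
  weight(Y=3) = 1/6
Total weight = 1/3 + 1/6 = 1/2
P(Y=2 | obs) = 1/3 / 1/2 = 2/3
P(Y=3 | obs) = 1/6 / 1/2 = 1/3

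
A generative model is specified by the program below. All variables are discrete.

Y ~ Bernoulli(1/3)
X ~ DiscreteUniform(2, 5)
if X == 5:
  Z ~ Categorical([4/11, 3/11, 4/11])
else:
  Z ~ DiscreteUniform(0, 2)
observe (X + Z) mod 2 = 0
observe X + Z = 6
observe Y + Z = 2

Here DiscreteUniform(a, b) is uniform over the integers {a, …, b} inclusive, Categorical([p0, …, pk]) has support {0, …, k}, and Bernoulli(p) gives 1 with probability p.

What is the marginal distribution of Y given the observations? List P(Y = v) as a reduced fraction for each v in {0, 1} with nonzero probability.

Enumerate traces; 2 have nonzero weight after conditioning:
  (Y=0, X=4, Z=2) weight 1/18
  (Y=1, X=5, Z=1) weight 1/44
Group by Y:
  weight(Y=0) = 1/18
  weight(Y=1) = 1/44
Total weight = 1/18 + 1/44 = 31/396
P(Y=0 | obs) = 1/18 / 31/396 = 22/31
P(Y=1 | obs) = 1/44 / 31/396 = 9/31

P(Y=0) = 22/31, P(Y=1) = 9/31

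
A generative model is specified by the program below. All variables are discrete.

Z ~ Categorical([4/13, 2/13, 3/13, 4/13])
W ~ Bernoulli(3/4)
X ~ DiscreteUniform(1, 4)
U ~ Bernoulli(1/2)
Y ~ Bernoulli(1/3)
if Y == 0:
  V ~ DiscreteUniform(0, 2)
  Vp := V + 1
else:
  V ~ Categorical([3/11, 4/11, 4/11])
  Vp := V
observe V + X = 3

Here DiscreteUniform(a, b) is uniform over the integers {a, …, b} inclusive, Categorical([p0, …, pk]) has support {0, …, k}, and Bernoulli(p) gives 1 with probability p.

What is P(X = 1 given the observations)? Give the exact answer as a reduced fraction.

P(X = 1 | obs) = 34/99

Enumerate traces; 96 have nonzero weight after conditioning:
  (Z=0, W=0, X=1, U=0, Y=0, V=2) weight 1/468
  (Z=0, W=0, X=1, U=0, Y=1, V=2) weight 1/858
  (Z=0, W=0, X=1, U=1, Y=0, V=2) weight 1/468
  (Z=0, W=0, X=1, U=1, Y=1, V=2) weight 1/858
  (Z=0, W=0, X=2, U=0, Y=0, V=1) weight 1/468
  (Z=0, W=0, X=2, U=0, Y=1, V=1) weight 1/858
  (Z=0, W=0, X=2, U=1, Y=0, V=1) weight 1/468
  (Z=0, W=0, X=2, U=1, Y=1, V=1) weight 1/858
  (Z=0, W=0, X=3, U=0, Y=0, V=0) weight 1/468
  … 87 more
Group by X:
  weight(X=1) = 17/198
  weight(X=2) = 17/198
  weight(X=3) = 31/396
Total weight = 17/198 + 17/198 + 31/396 = 1/4
P(X=1 | obs) = 17/198 / 1/4 = 34/99
P(X=2 | obs) = 17/198 / 1/4 = 34/99
P(X=3 | obs) = 31/396 / 1/4 = 31/99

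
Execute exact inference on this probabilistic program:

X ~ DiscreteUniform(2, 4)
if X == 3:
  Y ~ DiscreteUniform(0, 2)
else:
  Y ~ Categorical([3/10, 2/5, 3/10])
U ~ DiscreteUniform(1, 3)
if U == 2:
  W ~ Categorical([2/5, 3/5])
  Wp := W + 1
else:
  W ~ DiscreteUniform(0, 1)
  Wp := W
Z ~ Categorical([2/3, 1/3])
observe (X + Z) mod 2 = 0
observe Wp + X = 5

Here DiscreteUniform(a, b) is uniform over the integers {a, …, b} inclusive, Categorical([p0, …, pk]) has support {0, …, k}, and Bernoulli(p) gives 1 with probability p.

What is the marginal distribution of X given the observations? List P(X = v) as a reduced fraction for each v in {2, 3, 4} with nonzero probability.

Enumerate traces; 12 have nonzero weight after conditioning:
  (X=3, Y=0, U=2, W=1, Z=1) weight 1/135
  (X=3, Y=1, U=2, W=1, Z=1) weight 1/135
  (X=3, Y=2, U=2, W=1, Z=1) weight 1/135
  (X=4, Y=0, U=1, W=1, Z=0) weight 1/90
  (X=4, Y=0, U=2, W=0, Z=0) weight 2/225
  (X=4, Y=0, U=3, W=1, Z=0) weight 1/90
  (X=4, Y=1, U=1, W=1, Z=0) weight 2/135
  (X=4, Y=1, U=2, W=0, Z=0) weight 8/675
  … 4 more
Group by X:
  weight(X=3) = 1/45
  weight(X=4) = 14/135
Total weight = 1/45 + 14/135 = 17/135
P(X=3 | obs) = 1/45 / 17/135 = 3/17
P(X=4 | obs) = 14/135 / 17/135 = 14/17

P(X=3) = 3/17, P(X=4) = 14/17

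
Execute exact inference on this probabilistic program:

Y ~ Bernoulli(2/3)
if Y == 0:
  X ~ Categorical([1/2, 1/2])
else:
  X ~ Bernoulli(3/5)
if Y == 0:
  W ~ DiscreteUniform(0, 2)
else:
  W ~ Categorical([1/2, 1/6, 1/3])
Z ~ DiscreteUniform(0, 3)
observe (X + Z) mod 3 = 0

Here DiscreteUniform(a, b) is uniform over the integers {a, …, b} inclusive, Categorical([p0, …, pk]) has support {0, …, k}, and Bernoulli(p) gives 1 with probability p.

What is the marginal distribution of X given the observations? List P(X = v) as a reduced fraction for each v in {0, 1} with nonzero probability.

P(X=0) = 26/43, P(X=1) = 17/43

Enumerate traces; 18 have nonzero weight after conditioning:
  (Y=0, X=0, W=0, Z=0) weight 1/72
  (Y=0, X=0, W=0, Z=3) weight 1/72
  (Y=0, X=0, W=1, Z=0) weight 1/72
  (Y=0, X=0, W=1, Z=3) weight 1/72
  (Y=0, X=0, W=2, Z=0) weight 1/72
  (Y=0, X=0, W=2, Z=3) weight 1/72
  (Y=0, X=1, W=0, Z=2) weight 1/72
  (Y=0, X=1, W=1, Z=2) weight 1/72
  … 10 more
Group by X:
  weight(X=0) = 13/60
  weight(X=1) = 17/120
Total weight = 13/60 + 17/120 = 43/120
P(X=0 | obs) = 13/60 / 43/120 = 26/43
P(X=1 | obs) = 17/120 / 43/120 = 17/43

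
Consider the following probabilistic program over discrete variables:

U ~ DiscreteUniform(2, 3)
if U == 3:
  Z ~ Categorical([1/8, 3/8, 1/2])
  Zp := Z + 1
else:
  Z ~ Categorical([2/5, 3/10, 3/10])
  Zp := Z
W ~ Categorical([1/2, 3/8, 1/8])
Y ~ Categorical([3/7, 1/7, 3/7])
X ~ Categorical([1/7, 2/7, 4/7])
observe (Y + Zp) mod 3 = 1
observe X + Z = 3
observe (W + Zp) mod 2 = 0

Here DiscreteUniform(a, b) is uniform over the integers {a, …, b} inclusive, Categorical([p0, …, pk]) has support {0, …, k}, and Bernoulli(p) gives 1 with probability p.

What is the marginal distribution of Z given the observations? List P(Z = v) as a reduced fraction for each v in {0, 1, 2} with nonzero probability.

Enumerate traces; 6 have nonzero weight after conditioning:
  (U=2, Z=1, W=1, Y=0, X=2) weight 27/1960
  (U=2, Z=2, W=0, Y=2, X=1) weight 9/980
  (U=2, Z=2, W=2, Y=2, X=1) weight 9/3920
  (U=3, Z=1, W=0, Y=2, X=2) weight 9/392
  (U=3, Z=1, W=2, Y=2, X=2) weight 9/1568
  (U=3, Z=2, W=1, Y=1, X=1) weight 3/784
Group by Z:
  weight(Z=1) = 333/7840
  weight(Z=2) = 3/196
Total weight = 333/7840 + 3/196 = 453/7840
P(Z=1 | obs) = 333/7840 / 453/7840 = 111/151
P(Z=2 | obs) = 3/196 / 453/7840 = 40/151

P(Z=1) = 111/151, P(Z=2) = 40/151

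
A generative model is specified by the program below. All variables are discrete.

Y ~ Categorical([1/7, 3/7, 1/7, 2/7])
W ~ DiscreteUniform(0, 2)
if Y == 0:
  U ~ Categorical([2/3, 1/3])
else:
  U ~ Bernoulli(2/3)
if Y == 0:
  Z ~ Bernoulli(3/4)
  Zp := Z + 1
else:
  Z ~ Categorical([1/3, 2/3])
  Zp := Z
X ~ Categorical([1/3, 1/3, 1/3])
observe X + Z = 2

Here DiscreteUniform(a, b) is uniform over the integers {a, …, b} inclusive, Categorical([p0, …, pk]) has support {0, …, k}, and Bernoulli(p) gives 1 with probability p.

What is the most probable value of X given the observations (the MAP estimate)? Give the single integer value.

Enumerate traces; 48 have nonzero weight after conditioning:
  (Y=0, W=0, U=0, Z=0, X=2) weight 1/378
  (Y=0, W=0, U=0, Z=1, X=1) weight 1/126
  (Y=0, W=0, U=1, Z=0, X=2) weight 1/756
  (Y=0, W=0, U=1, Z=1, X=1) weight 1/252
  (Y=0, W=1, U=0, Z=0, X=2) weight 1/378
  (Y=0, W=1, U=0, Z=1, X=1) weight 1/126
  (Y=0, W=1, U=1, Z=0, X=2) weight 1/756
  (Y=0, W=1, U=1, Z=1, X=1) weight 1/252
  … 40 more
Group by X:
  weight(X=1) = 19/84
  weight(X=2) = 3/28
Total weight = 19/84 + 3/28 = 1/3
P(X=1 | obs) = 19/84 / 1/3 = 19/28
P(X=2 | obs) = 3/28 / 1/3 = 9/28
argmax = 1

argmax_v P(X = v | obs) = 1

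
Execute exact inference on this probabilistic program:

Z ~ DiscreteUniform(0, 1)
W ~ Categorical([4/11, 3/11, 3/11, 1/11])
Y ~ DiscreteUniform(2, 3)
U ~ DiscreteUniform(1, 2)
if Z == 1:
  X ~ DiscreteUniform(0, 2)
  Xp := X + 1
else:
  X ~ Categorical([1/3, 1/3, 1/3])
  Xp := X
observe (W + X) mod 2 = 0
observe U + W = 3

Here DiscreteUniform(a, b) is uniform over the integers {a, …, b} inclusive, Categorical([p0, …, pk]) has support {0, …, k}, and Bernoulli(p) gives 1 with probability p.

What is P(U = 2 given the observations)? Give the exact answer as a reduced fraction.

P(U = 2 | obs) = 1/3

Enumerate traces; 12 have nonzero weight after conditioning:
  (Z=0, W=1, Y=2, U=2, X=1) weight 1/88
  (Z=0, W=1, Y=3, U=2, X=1) weight 1/88
  (Z=0, W=2, Y=2, U=1, X=0) weight 1/88
  (Z=0, W=2, Y=2, U=1, X=2) weight 1/88
  (Z=0, W=2, Y=3, U=1, X=0) weight 1/88
  (Z=0, W=2, Y=3, U=1, X=2) weight 1/88
  (Z=1, W=1, Y=2, U=2, X=1) weight 1/88
  (Z=1, W=1, Y=3, U=2, X=1) weight 1/88
  … 4 more
Group by U:
  weight(U=1) = 1/11
  weight(U=2) = 1/22
Total weight = 1/11 + 1/22 = 3/22
P(U=1 | obs) = 1/11 / 3/22 = 2/3
P(U=2 | obs) = 1/22 / 3/22 = 1/3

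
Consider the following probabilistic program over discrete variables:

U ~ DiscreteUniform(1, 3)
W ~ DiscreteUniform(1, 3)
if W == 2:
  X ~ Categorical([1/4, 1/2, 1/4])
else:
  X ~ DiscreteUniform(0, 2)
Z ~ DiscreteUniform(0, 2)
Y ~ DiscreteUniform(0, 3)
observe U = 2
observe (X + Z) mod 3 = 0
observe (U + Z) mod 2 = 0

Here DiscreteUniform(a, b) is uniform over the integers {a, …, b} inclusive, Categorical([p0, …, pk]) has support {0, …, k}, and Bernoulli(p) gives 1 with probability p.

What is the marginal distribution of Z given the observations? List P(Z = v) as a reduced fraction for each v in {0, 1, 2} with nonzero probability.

Enumerate traces; 24 have nonzero weight after conditioning:
  (U=2, W=1, X=0, Z=0, Y=0) weight 1/324
  (U=2, W=1, X=0, Z=0, Y=1) weight 1/324
  (U=2, W=1, X=0, Z=0, Y=2) weight 1/324
  (U=2, W=1, X=0, Z=0, Y=3) weight 1/324
  (U=2, W=1, X=1, Z=2, Y=0) weight 1/324
  (U=2, W=1, X=1, Z=2, Y=1) weight 1/324
  (U=2, W=1, X=1, Z=2, Y=2) weight 1/324
  (U=2, W=1, X=1, Z=2, Y=3) weight 1/324
  … 16 more
Group by Z:
  weight(Z=0) = 11/324
  weight(Z=2) = 7/162
Total weight = 11/324 + 7/162 = 25/324
P(Z=0 | obs) = 11/324 / 25/324 = 11/25
P(Z=2 | obs) = 7/162 / 25/324 = 14/25

P(Z=0) = 11/25, P(Z=2) = 14/25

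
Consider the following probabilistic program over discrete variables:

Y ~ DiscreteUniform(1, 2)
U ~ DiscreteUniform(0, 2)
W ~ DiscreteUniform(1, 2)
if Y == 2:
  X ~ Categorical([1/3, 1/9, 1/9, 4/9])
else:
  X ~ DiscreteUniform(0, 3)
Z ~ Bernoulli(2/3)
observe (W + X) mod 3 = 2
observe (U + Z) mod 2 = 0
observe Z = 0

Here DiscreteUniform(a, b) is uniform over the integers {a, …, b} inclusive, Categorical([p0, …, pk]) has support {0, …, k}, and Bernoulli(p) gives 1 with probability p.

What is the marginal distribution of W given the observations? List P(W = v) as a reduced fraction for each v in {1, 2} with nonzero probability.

Enumerate traces; 12 have nonzero weight after conditioning:
  (Y=1, U=0, W=1, X=1, Z=0) weight 1/144
  (Y=1, U=0, W=2, X=0, Z=0) weight 1/144
  (Y=1, U=0, W=2, X=3, Z=0) weight 1/144
  (Y=1, U=2, W=1, X=1, Z=0) weight 1/144
  (Y=1, U=2, W=2, X=0, Z=0) weight 1/144
  (Y=1, U=2, W=2, X=3, Z=0) weight 1/144
  (Y=2, U=0, W=1, X=1, Z=0) weight 1/324
  (Y=2, U=0, W=2, X=0, Z=0) weight 1/108
  … 4 more
Group by W:
  weight(W=1) = 13/648
  weight(W=2) = 23/324
Total weight = 13/648 + 23/324 = 59/648
P(W=1 | obs) = 13/648 / 59/648 = 13/59
P(W=2 | obs) = 23/324 / 59/648 = 46/59

P(W=1) = 13/59, P(W=2) = 46/59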